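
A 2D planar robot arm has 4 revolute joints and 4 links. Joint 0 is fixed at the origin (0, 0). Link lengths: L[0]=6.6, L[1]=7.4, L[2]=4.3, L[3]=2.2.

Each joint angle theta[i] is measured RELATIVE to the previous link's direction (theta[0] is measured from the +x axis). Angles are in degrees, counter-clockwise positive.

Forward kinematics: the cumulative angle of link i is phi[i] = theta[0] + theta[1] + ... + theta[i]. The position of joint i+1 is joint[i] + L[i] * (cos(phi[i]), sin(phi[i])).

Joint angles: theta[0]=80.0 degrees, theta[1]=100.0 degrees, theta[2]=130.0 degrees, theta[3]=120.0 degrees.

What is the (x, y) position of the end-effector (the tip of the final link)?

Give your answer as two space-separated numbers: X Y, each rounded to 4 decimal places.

Answer: -2.7375 5.2731

Derivation:
joint[0] = (0.0000, 0.0000)  (base)
link 0: phi[0] = 80 = 80 deg
  cos(80 deg) = 0.1736, sin(80 deg) = 0.9848
  joint[1] = (0.0000, 0.0000) + 6.6 * (0.1736, 0.9848) = (0.0000 + 1.1461, 0.0000 + 6.4997) = (1.1461, 6.4997)
link 1: phi[1] = 80 + 100 = 180 deg
  cos(180 deg) = -1.0000, sin(180 deg) = 0.0000
  joint[2] = (1.1461, 6.4997) + 7.4 * (-1.0000, 0.0000) = (1.1461 + -7.4000, 6.4997 + 0.0000) = (-6.2539, 6.4997)
link 2: phi[2] = 80 + 100 + 130 = 310 deg
  cos(310 deg) = 0.6428, sin(310 deg) = -0.7660
  joint[3] = (-6.2539, 6.4997) + 4.3 * (0.6428, -0.7660) = (-6.2539 + 2.7640, 6.4997 + -3.2940) = (-3.4899, 3.2057)
link 3: phi[3] = 80 + 100 + 130 + 120 = 430 deg
  cos(430 deg) = 0.3420, sin(430 deg) = 0.9397
  joint[4] = (-3.4899, 3.2057) + 2.2 * (0.3420, 0.9397) = (-3.4899 + 0.7524, 3.2057 + 2.0673) = (-2.7375, 5.2731)
End effector: (-2.7375, 5.2731)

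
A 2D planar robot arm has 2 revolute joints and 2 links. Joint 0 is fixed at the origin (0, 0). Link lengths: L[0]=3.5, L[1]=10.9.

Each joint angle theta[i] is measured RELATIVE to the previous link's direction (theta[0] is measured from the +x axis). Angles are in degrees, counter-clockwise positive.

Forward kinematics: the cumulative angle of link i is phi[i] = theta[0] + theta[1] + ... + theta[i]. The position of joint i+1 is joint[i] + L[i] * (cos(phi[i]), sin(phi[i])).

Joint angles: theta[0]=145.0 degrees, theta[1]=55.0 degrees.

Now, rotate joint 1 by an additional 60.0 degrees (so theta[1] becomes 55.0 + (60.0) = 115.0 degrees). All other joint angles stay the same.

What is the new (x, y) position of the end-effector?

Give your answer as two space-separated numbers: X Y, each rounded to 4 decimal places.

joint[0] = (0.0000, 0.0000)  (base)
link 0: phi[0] = 145 = 145 deg
  cos(145 deg) = -0.8192, sin(145 deg) = 0.5736
  joint[1] = (0.0000, 0.0000) + 3.5 * (-0.8192, 0.5736) = (0.0000 + -2.8670, 0.0000 + 2.0075) = (-2.8670, 2.0075)
link 1: phi[1] = 145 + 115 = 260 deg
  cos(260 deg) = -0.1736, sin(260 deg) = -0.9848
  joint[2] = (-2.8670, 2.0075) + 10.9 * (-0.1736, -0.9848) = (-2.8670 + -1.8928, 2.0075 + -10.7344) = (-4.7598, -8.7269)
End effector: (-4.7598, -8.7269)

Answer: -4.7598 -8.7269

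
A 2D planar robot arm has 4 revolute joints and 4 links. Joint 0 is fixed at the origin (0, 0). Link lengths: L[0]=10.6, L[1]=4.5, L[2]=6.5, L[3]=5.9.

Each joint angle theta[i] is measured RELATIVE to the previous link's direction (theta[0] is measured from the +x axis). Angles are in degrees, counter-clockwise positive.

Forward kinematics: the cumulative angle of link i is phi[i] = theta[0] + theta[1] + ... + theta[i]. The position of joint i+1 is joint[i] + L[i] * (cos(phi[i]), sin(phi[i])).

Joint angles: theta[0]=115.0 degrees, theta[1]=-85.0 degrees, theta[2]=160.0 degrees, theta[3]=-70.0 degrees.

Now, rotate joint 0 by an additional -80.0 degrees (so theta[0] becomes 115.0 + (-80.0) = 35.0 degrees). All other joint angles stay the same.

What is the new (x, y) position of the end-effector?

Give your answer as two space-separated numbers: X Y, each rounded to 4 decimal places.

joint[0] = (0.0000, 0.0000)  (base)
link 0: phi[0] = 35 = 35 deg
  cos(35 deg) = 0.8192, sin(35 deg) = 0.5736
  joint[1] = (0.0000, 0.0000) + 10.6 * (0.8192, 0.5736) = (0.0000 + 8.6830, 0.0000 + 6.0799) = (8.6830, 6.0799)
link 1: phi[1] = 35 + -85 = -50 deg
  cos(-50 deg) = 0.6428, sin(-50 deg) = -0.7660
  joint[2] = (8.6830, 6.0799) + 4.5 * (0.6428, -0.7660) = (8.6830 + 2.8925, 6.0799 + -3.4472) = (11.5756, 2.6327)
link 2: phi[2] = 35 + -85 + 160 = 110 deg
  cos(110 deg) = -0.3420, sin(110 deg) = 0.9397
  joint[3] = (11.5756, 2.6327) + 6.5 * (-0.3420, 0.9397) = (11.5756 + -2.2231, 2.6327 + 6.1080) = (9.3524, 8.7407)
link 3: phi[3] = 35 + -85 + 160 + -70 = 40 deg
  cos(40 deg) = 0.7660, sin(40 deg) = 0.6428
  joint[4] = (9.3524, 8.7407) + 5.9 * (0.7660, 0.6428) = (9.3524 + 4.5197, 8.7407 + 3.7924) = (13.8721, 12.5332)
End effector: (13.8721, 12.5332)

Answer: 13.8721 12.5332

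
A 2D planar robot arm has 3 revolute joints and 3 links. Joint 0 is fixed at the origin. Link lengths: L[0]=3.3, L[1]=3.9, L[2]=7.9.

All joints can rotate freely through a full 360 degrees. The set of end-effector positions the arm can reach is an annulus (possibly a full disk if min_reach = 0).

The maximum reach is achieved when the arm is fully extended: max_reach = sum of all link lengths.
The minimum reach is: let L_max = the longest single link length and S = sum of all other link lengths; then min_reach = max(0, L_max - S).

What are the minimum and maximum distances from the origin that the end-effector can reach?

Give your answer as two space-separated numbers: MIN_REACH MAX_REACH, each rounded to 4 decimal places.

Link lengths: [3.3, 3.9, 7.9]
max_reach = 3.3 + 3.9 + 7.9 = 15.1
L_max = max([3.3, 3.9, 7.9]) = 7.9
S (sum of others) = 15.1 - 7.9 = 7.2
min_reach = max(0, 7.9 - 7.2) = max(0, 0.7) = 0.7

Answer: 0.7000 15.1000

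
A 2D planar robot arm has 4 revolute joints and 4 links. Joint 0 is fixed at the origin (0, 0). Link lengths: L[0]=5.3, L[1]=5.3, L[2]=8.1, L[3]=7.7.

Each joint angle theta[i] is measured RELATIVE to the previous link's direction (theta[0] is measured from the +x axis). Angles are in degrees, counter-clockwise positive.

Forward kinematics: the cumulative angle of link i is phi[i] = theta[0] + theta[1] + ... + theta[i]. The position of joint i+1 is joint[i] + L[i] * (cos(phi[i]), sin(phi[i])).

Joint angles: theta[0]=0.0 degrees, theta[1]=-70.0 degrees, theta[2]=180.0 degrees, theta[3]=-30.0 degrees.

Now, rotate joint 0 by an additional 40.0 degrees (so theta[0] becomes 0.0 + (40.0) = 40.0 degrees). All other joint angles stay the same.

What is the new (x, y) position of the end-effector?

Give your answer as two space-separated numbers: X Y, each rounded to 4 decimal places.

joint[0] = (0.0000, 0.0000)  (base)
link 0: phi[0] = 40 = 40 deg
  cos(40 deg) = 0.7660, sin(40 deg) = 0.6428
  joint[1] = (0.0000, 0.0000) + 5.3 * (0.7660, 0.6428) = (0.0000 + 4.0600, 0.0000 + 3.4068) = (4.0600, 3.4068)
link 1: phi[1] = 40 + -70 = -30 deg
  cos(-30 deg) = 0.8660, sin(-30 deg) = -0.5000
  joint[2] = (4.0600, 3.4068) + 5.3 * (0.8660, -0.5000) = (4.0600 + 4.5899, 3.4068 + -2.6500) = (8.6500, 0.7568)
link 2: phi[2] = 40 + -70 + 180 = 150 deg
  cos(150 deg) = -0.8660, sin(150 deg) = 0.5000
  joint[3] = (8.6500, 0.7568) + 8.1 * (-0.8660, 0.5000) = (8.6500 + -7.0148, 0.7568 + 4.0500) = (1.6352, 4.8068)
link 3: phi[3] = 40 + -70 + 180 + -30 = 120 deg
  cos(120 deg) = -0.5000, sin(120 deg) = 0.8660
  joint[4] = (1.6352, 4.8068) + 7.7 * (-0.5000, 0.8660) = (1.6352 + -3.8500, 4.8068 + 6.6684) = (-2.2148, 11.4752)
End effector: (-2.2148, 11.4752)

Answer: -2.2148 11.4752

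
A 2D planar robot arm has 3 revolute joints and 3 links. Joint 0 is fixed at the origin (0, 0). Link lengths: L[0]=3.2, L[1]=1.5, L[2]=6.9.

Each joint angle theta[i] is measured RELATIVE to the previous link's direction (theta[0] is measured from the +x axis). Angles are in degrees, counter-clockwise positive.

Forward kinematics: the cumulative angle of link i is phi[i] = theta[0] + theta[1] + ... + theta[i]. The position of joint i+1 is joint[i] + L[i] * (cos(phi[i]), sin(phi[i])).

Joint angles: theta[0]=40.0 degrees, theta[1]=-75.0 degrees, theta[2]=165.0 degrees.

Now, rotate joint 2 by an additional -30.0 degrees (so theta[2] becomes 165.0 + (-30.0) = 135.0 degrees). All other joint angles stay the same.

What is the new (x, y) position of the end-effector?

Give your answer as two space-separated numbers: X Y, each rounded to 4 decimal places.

joint[0] = (0.0000, 0.0000)  (base)
link 0: phi[0] = 40 = 40 deg
  cos(40 deg) = 0.7660, sin(40 deg) = 0.6428
  joint[1] = (0.0000, 0.0000) + 3.2 * (0.7660, 0.6428) = (0.0000 + 2.4513, 0.0000 + 2.0569) = (2.4513, 2.0569)
link 1: phi[1] = 40 + -75 = -35 deg
  cos(-35 deg) = 0.8192, sin(-35 deg) = -0.5736
  joint[2] = (2.4513, 2.0569) + 1.5 * (0.8192, -0.5736) = (2.4513 + 1.2287, 2.0569 + -0.8604) = (3.6801, 1.1966)
link 2: phi[2] = 40 + -75 + 135 = 100 deg
  cos(100 deg) = -0.1736, sin(100 deg) = 0.9848
  joint[3] = (3.6801, 1.1966) + 6.9 * (-0.1736, 0.9848) = (3.6801 + -1.1982, 1.1966 + 6.7952) = (2.4819, 7.9917)
End effector: (2.4819, 7.9917)

Answer: 2.4819 7.9917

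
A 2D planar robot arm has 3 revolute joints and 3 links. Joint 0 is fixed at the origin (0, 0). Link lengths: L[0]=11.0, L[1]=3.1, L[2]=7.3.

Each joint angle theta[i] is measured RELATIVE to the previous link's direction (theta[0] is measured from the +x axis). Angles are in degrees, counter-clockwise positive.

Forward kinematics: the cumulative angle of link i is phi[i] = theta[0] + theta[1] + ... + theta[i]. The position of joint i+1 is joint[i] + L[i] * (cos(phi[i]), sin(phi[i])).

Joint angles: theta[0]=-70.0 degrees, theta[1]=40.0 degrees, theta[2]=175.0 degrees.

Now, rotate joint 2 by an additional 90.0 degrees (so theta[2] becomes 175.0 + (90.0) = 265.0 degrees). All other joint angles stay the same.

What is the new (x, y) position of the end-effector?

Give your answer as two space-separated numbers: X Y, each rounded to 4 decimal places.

joint[0] = (0.0000, 0.0000)  (base)
link 0: phi[0] = -70 = -70 deg
  cos(-70 deg) = 0.3420, sin(-70 deg) = -0.9397
  joint[1] = (0.0000, 0.0000) + 11 * (0.3420, -0.9397) = (0.0000 + 3.7622, 0.0000 + -10.3366) = (3.7622, -10.3366)
link 1: phi[1] = -70 + 40 = -30 deg
  cos(-30 deg) = 0.8660, sin(-30 deg) = -0.5000
  joint[2] = (3.7622, -10.3366) + 3.1 * (0.8660, -0.5000) = (3.7622 + 2.6847, -10.3366 + -1.5500) = (6.4469, -11.8866)
link 2: phi[2] = -70 + 40 + 265 = 235 deg
  cos(235 deg) = -0.5736, sin(235 deg) = -0.8192
  joint[3] = (6.4469, -11.8866) + 7.3 * (-0.5736, -0.8192) = (6.4469 + -4.1871, -11.8866 + -5.9798) = (2.2598, -17.8664)
End effector: (2.2598, -17.8664)

Answer: 2.2598 -17.8664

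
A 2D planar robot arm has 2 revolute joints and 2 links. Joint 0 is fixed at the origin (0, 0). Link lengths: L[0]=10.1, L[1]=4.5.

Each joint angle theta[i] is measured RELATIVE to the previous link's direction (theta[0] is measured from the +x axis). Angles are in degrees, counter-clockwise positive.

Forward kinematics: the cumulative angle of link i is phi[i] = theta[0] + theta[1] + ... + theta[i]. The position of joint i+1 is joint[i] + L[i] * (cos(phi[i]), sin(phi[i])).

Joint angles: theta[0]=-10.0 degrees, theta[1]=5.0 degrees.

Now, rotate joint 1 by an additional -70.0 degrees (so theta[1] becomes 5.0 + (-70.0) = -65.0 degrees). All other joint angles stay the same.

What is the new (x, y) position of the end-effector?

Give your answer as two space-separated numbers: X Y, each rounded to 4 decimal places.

Answer: 11.1112 -6.1005

Derivation:
joint[0] = (0.0000, 0.0000)  (base)
link 0: phi[0] = -10 = -10 deg
  cos(-10 deg) = 0.9848, sin(-10 deg) = -0.1736
  joint[1] = (0.0000, 0.0000) + 10.1 * (0.9848, -0.1736) = (0.0000 + 9.9466, 0.0000 + -1.7538) = (9.9466, -1.7538)
link 1: phi[1] = -10 + -65 = -75 deg
  cos(-75 deg) = 0.2588, sin(-75 deg) = -0.9659
  joint[2] = (9.9466, -1.7538) + 4.5 * (0.2588, -0.9659) = (9.9466 + 1.1647, -1.7538 + -4.3467) = (11.1112, -6.1005)
End effector: (11.1112, -6.1005)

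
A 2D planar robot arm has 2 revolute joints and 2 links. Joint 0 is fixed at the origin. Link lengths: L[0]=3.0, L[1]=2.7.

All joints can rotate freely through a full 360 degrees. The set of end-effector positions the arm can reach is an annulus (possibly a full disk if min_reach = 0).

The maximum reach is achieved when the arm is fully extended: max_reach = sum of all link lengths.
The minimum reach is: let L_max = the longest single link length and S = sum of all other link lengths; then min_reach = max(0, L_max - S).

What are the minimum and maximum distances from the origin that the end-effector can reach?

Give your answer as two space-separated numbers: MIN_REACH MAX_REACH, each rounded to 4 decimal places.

Link lengths: [3.0, 2.7]
max_reach = 3 + 2.7 = 5.7
L_max = max([3.0, 2.7]) = 3
S (sum of others) = 5.7 - 3 = 2.7
min_reach = max(0, 3 - 2.7) = max(0, 0.3) = 0.3

Answer: 0.3000 5.7000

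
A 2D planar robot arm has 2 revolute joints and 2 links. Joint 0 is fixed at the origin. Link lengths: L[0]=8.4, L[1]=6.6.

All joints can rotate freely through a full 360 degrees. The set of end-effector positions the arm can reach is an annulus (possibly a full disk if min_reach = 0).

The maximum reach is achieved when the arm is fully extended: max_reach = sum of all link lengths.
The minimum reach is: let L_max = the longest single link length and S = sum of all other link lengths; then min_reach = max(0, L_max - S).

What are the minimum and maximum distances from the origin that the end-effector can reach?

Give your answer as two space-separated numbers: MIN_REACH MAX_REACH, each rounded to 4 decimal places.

Answer: 1.8000 15.0000

Derivation:
Link lengths: [8.4, 6.6]
max_reach = 8.4 + 6.6 = 15
L_max = max([8.4, 6.6]) = 8.4
S (sum of others) = 15 - 8.4 = 6.6
min_reach = max(0, 8.4 - 6.6) = max(0, 1.8) = 1.8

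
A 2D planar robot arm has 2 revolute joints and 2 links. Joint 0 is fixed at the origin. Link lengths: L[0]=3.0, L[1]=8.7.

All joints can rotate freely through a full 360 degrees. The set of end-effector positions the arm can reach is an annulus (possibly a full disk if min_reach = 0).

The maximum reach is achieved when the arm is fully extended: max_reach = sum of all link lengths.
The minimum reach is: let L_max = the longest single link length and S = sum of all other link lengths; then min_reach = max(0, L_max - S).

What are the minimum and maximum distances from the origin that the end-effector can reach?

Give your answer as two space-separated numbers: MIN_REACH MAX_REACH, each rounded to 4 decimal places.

Link lengths: [3.0, 8.7]
max_reach = 3 + 8.7 = 11.7
L_max = max([3.0, 8.7]) = 8.7
S (sum of others) = 11.7 - 8.7 = 3
min_reach = max(0, 8.7 - 3) = max(0, 5.7) = 5.7

Answer: 5.7000 11.7000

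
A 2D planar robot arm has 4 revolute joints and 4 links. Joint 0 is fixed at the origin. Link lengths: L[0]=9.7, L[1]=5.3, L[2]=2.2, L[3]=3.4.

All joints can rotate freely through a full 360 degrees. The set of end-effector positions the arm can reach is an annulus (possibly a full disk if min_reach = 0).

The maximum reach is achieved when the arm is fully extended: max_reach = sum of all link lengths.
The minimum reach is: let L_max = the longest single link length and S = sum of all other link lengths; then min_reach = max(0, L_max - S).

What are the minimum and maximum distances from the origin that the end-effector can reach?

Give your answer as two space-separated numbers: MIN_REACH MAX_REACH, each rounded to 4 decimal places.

Link lengths: [9.7, 5.3, 2.2, 3.4]
max_reach = 9.7 + 5.3 + 2.2 + 3.4 = 20.6
L_max = max([9.7, 5.3, 2.2, 3.4]) = 9.7
S (sum of others) = 20.6 - 9.7 = 10.9
min_reach = max(0, 9.7 - 10.9) = max(0, -1.2) = 0

Answer: 0.0000 20.6000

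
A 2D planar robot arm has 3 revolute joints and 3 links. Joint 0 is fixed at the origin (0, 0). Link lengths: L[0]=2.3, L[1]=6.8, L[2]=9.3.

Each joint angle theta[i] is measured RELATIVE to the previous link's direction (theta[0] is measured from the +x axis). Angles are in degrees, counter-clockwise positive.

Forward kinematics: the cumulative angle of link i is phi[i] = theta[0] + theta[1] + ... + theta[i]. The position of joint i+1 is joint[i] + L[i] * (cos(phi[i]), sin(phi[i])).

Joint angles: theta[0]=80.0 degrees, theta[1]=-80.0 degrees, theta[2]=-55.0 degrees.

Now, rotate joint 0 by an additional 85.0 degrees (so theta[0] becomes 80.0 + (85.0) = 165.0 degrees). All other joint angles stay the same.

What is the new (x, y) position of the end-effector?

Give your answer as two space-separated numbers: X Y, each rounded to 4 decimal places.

joint[0] = (0.0000, 0.0000)  (base)
link 0: phi[0] = 165 = 165 deg
  cos(165 deg) = -0.9659, sin(165 deg) = 0.2588
  joint[1] = (0.0000, 0.0000) + 2.3 * (-0.9659, 0.2588) = (0.0000 + -2.2216, 0.0000 + 0.5953) = (-2.2216, 0.5953)
link 1: phi[1] = 165 + -80 = 85 deg
  cos(85 deg) = 0.0872, sin(85 deg) = 0.9962
  joint[2] = (-2.2216, 0.5953) + 6.8 * (0.0872, 0.9962) = (-2.2216 + 0.5927, 0.5953 + 6.7741) = (-1.6290, 7.3694)
link 2: phi[2] = 165 + -80 + -55 = 30 deg
  cos(30 deg) = 0.8660, sin(30 deg) = 0.5000
  joint[3] = (-1.6290, 7.3694) + 9.3 * (0.8660, 0.5000) = (-1.6290 + 8.0540, 7.3694 + 4.6500) = (6.4251, 12.0194)
End effector: (6.4251, 12.0194)

Answer: 6.4251 12.0194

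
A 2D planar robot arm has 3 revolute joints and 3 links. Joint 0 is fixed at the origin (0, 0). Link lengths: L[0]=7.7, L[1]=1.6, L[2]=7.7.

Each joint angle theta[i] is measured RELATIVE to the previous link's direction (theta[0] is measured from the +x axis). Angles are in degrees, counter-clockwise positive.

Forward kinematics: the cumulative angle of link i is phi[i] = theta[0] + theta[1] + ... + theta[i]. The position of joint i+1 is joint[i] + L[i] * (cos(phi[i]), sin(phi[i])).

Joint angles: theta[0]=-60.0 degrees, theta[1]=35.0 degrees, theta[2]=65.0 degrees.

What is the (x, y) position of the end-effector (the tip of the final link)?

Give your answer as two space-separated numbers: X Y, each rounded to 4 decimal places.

joint[0] = (0.0000, 0.0000)  (base)
link 0: phi[0] = -60 = -60 deg
  cos(-60 deg) = 0.5000, sin(-60 deg) = -0.8660
  joint[1] = (0.0000, 0.0000) + 7.7 * (0.5000, -0.8660) = (0.0000 + 3.8500, 0.0000 + -6.6684) = (3.8500, -6.6684)
link 1: phi[1] = -60 + 35 = -25 deg
  cos(-25 deg) = 0.9063, sin(-25 deg) = -0.4226
  joint[2] = (3.8500, -6.6684) + 1.6 * (0.9063, -0.4226) = (3.8500 + 1.4501, -6.6684 + -0.6762) = (5.3001, -7.3446)
link 2: phi[2] = -60 + 35 + 65 = 40 deg
  cos(40 deg) = 0.7660, sin(40 deg) = 0.6428
  joint[3] = (5.3001, -7.3446) + 7.7 * (0.7660, 0.6428) = (5.3001 + 5.8985, -7.3446 + 4.9495) = (11.1986, -2.3951)
End effector: (11.1986, -2.3951)

Answer: 11.1986 -2.3951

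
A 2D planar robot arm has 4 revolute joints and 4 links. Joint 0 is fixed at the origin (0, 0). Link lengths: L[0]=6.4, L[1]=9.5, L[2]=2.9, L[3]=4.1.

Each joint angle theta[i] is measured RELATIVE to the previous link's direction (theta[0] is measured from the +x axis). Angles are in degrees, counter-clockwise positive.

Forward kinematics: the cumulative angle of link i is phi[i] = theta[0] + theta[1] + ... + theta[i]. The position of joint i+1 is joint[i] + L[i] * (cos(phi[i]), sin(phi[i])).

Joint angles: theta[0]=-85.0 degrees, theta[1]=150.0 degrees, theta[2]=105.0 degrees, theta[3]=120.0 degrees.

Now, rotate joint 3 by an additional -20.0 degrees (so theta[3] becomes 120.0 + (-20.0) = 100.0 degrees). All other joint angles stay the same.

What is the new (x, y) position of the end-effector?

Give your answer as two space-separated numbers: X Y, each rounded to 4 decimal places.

joint[0] = (0.0000, 0.0000)  (base)
link 0: phi[0] = -85 = -85 deg
  cos(-85 deg) = 0.0872, sin(-85 deg) = -0.9962
  joint[1] = (0.0000, 0.0000) + 6.4 * (0.0872, -0.9962) = (0.0000 + 0.5578, 0.0000 + -6.3756) = (0.5578, -6.3756)
link 1: phi[1] = -85 + 150 = 65 deg
  cos(65 deg) = 0.4226, sin(65 deg) = 0.9063
  joint[2] = (0.5578, -6.3756) + 9.5 * (0.4226, 0.9063) = (0.5578 + 4.0149, -6.3756 + 8.6099) = (4.5727, 2.2343)
link 2: phi[2] = -85 + 150 + 105 = 170 deg
  cos(170 deg) = -0.9848, sin(170 deg) = 0.1736
  joint[3] = (4.5727, 2.2343) + 2.9 * (-0.9848, 0.1736) = (4.5727 + -2.8559, 2.2343 + 0.5036) = (1.7167, 2.7379)
link 3: phi[3] = -85 + 150 + 105 + 100 = 270 deg
  cos(270 deg) = -0.0000, sin(270 deg) = -1.0000
  joint[4] = (1.7167, 2.7379) + 4.1 * (-0.0000, -1.0000) = (1.7167 + -0.0000, 2.7379 + -4.1000) = (1.7167, -1.3621)
End effector: (1.7167, -1.3621)

Answer: 1.7167 -1.3621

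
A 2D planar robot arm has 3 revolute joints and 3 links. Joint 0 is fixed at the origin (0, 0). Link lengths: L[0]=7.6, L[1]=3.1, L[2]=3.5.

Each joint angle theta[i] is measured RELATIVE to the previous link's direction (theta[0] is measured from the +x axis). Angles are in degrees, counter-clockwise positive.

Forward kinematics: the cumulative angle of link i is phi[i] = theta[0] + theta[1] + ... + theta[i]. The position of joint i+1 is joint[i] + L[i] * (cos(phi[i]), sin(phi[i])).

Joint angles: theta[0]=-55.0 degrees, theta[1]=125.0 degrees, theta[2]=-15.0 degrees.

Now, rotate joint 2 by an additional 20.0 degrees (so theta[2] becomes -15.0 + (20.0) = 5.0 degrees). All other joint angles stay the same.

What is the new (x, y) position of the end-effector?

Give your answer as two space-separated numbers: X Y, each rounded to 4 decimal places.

joint[0] = (0.0000, 0.0000)  (base)
link 0: phi[0] = -55 = -55 deg
  cos(-55 deg) = 0.5736, sin(-55 deg) = -0.8192
  joint[1] = (0.0000, 0.0000) + 7.6 * (0.5736, -0.8192) = (0.0000 + 4.3592, 0.0000 + -6.2256) = (4.3592, -6.2256)
link 1: phi[1] = -55 + 125 = 70 deg
  cos(70 deg) = 0.3420, sin(70 deg) = 0.9397
  joint[2] = (4.3592, -6.2256) + 3.1 * (0.3420, 0.9397) = (4.3592 + 1.0603, -6.2256 + 2.9130) = (5.4194, -3.3125)
link 2: phi[2] = -55 + 125 + 5 = 75 deg
  cos(75 deg) = 0.2588, sin(75 deg) = 0.9659
  joint[3] = (5.4194, -3.3125) + 3.5 * (0.2588, 0.9659) = (5.4194 + 0.9059, -3.3125 + 3.3807) = (6.3253, 0.0682)
End effector: (6.3253, 0.0682)

Answer: 6.3253 0.0682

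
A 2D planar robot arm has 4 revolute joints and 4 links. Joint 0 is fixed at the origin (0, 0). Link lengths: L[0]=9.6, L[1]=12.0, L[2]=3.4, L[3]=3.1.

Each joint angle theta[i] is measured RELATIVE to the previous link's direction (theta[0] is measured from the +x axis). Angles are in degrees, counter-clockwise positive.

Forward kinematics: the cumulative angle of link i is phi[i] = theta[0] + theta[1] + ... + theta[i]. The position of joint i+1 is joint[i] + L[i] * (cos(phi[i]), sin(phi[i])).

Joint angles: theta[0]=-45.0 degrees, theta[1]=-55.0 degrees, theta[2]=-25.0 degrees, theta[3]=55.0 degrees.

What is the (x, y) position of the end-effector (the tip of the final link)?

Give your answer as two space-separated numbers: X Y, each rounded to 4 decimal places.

joint[0] = (0.0000, 0.0000)  (base)
link 0: phi[0] = -45 = -45 deg
  cos(-45 deg) = 0.7071, sin(-45 deg) = -0.7071
  joint[1] = (0.0000, 0.0000) + 9.6 * (0.7071, -0.7071) = (0.0000 + 6.7882, 0.0000 + -6.7882) = (6.7882, -6.7882)
link 1: phi[1] = -45 + -55 = -100 deg
  cos(-100 deg) = -0.1736, sin(-100 deg) = -0.9848
  joint[2] = (6.7882, -6.7882) + 12 * (-0.1736, -0.9848) = (6.7882 + -2.0838, -6.7882 + -11.8177) = (4.7044, -18.6059)
link 2: phi[2] = -45 + -55 + -25 = -125 deg
  cos(-125 deg) = -0.5736, sin(-125 deg) = -0.8192
  joint[3] = (4.7044, -18.6059) + 3.4 * (-0.5736, -0.8192) = (4.7044 + -1.9502, -18.6059 + -2.7851) = (2.7543, -21.3910)
link 3: phi[3] = -45 + -55 + -25 + 55 = -70 deg
  cos(-70 deg) = 0.3420, sin(-70 deg) = -0.9397
  joint[4] = (2.7543, -21.3910) + 3.1 * (0.3420, -0.9397) = (2.7543 + 1.0603, -21.3910 + -2.9130) = (3.8145, -24.3041)
End effector: (3.8145, -24.3041)

Answer: 3.8145 -24.3041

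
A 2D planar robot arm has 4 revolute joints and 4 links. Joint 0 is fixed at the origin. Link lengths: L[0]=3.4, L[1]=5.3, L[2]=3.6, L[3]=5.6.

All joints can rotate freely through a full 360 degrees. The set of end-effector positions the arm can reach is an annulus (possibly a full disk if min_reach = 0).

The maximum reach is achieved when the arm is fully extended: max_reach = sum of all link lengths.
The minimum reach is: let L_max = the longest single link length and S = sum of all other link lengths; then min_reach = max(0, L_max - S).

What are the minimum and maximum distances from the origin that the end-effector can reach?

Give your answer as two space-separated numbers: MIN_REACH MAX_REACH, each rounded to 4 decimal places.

Answer: 0.0000 17.9000

Derivation:
Link lengths: [3.4, 5.3, 3.6, 5.6]
max_reach = 3.4 + 5.3 + 3.6 + 5.6 = 17.9
L_max = max([3.4, 5.3, 3.6, 5.6]) = 5.6
S (sum of others) = 17.9 - 5.6 = 12.3
min_reach = max(0, 5.6 - 12.3) = max(0, -6.7) = 0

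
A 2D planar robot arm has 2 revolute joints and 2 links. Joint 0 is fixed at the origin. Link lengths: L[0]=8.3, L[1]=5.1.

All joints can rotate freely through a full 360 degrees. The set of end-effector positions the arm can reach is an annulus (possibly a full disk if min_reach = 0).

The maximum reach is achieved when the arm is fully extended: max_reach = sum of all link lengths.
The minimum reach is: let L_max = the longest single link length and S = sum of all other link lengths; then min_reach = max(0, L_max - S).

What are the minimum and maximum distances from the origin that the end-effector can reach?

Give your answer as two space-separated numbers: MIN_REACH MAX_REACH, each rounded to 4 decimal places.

Answer: 3.2000 13.4000

Derivation:
Link lengths: [8.3, 5.1]
max_reach = 8.3 + 5.1 = 13.4
L_max = max([8.3, 5.1]) = 8.3
S (sum of others) = 13.4 - 8.3 = 5.1
min_reach = max(0, 8.3 - 5.1) = max(0, 3.2) = 3.2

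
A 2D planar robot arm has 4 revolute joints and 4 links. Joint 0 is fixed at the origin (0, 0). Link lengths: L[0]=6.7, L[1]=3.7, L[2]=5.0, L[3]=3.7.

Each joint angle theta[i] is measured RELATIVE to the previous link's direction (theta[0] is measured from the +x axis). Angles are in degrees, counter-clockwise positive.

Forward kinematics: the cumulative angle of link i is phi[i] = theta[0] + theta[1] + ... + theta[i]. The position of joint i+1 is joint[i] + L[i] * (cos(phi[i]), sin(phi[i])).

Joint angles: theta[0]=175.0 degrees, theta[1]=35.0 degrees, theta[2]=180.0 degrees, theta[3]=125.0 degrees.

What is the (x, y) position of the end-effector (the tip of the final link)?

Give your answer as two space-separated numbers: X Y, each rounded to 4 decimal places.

joint[0] = (0.0000, 0.0000)  (base)
link 0: phi[0] = 175 = 175 deg
  cos(175 deg) = -0.9962, sin(175 deg) = 0.0872
  joint[1] = (0.0000, 0.0000) + 6.7 * (-0.9962, 0.0872) = (0.0000 + -6.6745, 0.0000 + 0.5839) = (-6.6745, 0.5839)
link 1: phi[1] = 175 + 35 = 210 deg
  cos(210 deg) = -0.8660, sin(210 deg) = -0.5000
  joint[2] = (-6.6745, 0.5839) + 3.7 * (-0.8660, -0.5000) = (-6.6745 + -3.2043, 0.5839 + -1.8500) = (-9.8788, -1.2661)
link 2: phi[2] = 175 + 35 + 180 = 390 deg
  cos(390 deg) = 0.8660, sin(390 deg) = 0.5000
  joint[3] = (-9.8788, -1.2661) + 5 * (0.8660, 0.5000) = (-9.8788 + 4.3301, -1.2661 + 2.5000) = (-5.5487, 1.2339)
link 3: phi[3] = 175 + 35 + 180 + 125 = 515 deg
  cos(515 deg) = -0.9063, sin(515 deg) = 0.4226
  joint[4] = (-5.5487, 1.2339) + 3.7 * (-0.9063, 0.4226) = (-5.5487 + -3.3533, 1.2339 + 1.5637) = (-8.9020, 2.7976)
End effector: (-8.9020, 2.7976)

Answer: -8.9020 2.7976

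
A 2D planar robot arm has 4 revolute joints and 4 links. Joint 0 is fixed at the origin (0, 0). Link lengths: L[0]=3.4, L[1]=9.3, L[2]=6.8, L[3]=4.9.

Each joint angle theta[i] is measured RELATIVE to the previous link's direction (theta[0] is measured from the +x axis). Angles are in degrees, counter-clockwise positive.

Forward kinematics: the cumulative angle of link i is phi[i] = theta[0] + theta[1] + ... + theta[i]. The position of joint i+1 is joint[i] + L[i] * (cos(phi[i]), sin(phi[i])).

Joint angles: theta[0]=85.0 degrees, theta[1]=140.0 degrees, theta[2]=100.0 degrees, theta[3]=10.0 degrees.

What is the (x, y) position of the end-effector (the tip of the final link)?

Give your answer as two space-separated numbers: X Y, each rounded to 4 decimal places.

Answer: 3.7314 -9.1602

Derivation:
joint[0] = (0.0000, 0.0000)  (base)
link 0: phi[0] = 85 = 85 deg
  cos(85 deg) = 0.0872, sin(85 deg) = 0.9962
  joint[1] = (0.0000, 0.0000) + 3.4 * (0.0872, 0.9962) = (0.0000 + 0.2963, 0.0000 + 3.3871) = (0.2963, 3.3871)
link 1: phi[1] = 85 + 140 = 225 deg
  cos(225 deg) = -0.7071, sin(225 deg) = -0.7071
  joint[2] = (0.2963, 3.3871) + 9.3 * (-0.7071, -0.7071) = (0.2963 + -6.5761, 3.3871 + -6.5761) = (-6.2798, -3.1890)
link 2: phi[2] = 85 + 140 + 100 = 325 deg
  cos(325 deg) = 0.8192, sin(325 deg) = -0.5736
  joint[3] = (-6.2798, -3.1890) + 6.8 * (0.8192, -0.5736) = (-6.2798 + 5.5702, -3.1890 + -3.9003) = (-0.7095, -7.0894)
link 3: phi[3] = 85 + 140 + 100 + 10 = 335 deg
  cos(335 deg) = 0.9063, sin(335 deg) = -0.4226
  joint[4] = (-0.7095, -7.0894) + 4.9 * (0.9063, -0.4226) = (-0.7095 + 4.4409, -7.0894 + -2.0708) = (3.7314, -9.1602)
End effector: (3.7314, -9.1602)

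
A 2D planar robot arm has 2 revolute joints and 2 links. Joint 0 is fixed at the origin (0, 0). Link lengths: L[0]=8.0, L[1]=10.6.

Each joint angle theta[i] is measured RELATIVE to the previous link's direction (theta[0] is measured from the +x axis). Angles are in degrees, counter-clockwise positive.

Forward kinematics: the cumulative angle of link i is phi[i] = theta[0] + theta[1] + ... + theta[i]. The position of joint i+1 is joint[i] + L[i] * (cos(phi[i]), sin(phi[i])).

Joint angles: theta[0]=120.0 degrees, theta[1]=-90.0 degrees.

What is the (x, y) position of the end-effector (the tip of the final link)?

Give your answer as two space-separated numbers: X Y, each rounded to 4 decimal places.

joint[0] = (0.0000, 0.0000)  (base)
link 0: phi[0] = 120 = 120 deg
  cos(120 deg) = -0.5000, sin(120 deg) = 0.8660
  joint[1] = (0.0000, 0.0000) + 8 * (-0.5000, 0.8660) = (0.0000 + -4.0000, 0.0000 + 6.9282) = (-4.0000, 6.9282)
link 1: phi[1] = 120 + -90 = 30 deg
  cos(30 deg) = 0.8660, sin(30 deg) = 0.5000
  joint[2] = (-4.0000, 6.9282) + 10.6 * (0.8660, 0.5000) = (-4.0000 + 9.1799, 6.9282 + 5.3000) = (5.1799, 12.2282)
End effector: (5.1799, 12.2282)

Answer: 5.1799 12.2282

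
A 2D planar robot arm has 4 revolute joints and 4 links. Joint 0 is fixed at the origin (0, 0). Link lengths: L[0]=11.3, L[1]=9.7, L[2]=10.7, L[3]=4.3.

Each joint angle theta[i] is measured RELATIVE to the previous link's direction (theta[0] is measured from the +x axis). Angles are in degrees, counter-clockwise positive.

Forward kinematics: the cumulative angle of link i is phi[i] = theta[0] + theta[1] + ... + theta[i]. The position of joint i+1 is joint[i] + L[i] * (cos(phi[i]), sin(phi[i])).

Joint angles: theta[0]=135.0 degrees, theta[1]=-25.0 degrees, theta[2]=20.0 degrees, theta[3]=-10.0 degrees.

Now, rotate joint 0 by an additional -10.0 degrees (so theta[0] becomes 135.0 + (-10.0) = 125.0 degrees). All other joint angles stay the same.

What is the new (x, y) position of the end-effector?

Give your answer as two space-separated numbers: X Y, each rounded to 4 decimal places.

Answer: -14.9865 32.1162

Derivation:
joint[0] = (0.0000, 0.0000)  (base)
link 0: phi[0] = 125 = 125 deg
  cos(125 deg) = -0.5736, sin(125 deg) = 0.8192
  joint[1] = (0.0000, 0.0000) + 11.3 * (-0.5736, 0.8192) = (0.0000 + -6.4814, 0.0000 + 9.2564) = (-6.4814, 9.2564)
link 1: phi[1] = 125 + -25 = 100 deg
  cos(100 deg) = -0.1736, sin(100 deg) = 0.9848
  joint[2] = (-6.4814, 9.2564) + 9.7 * (-0.1736, 0.9848) = (-6.4814 + -1.6844, 9.2564 + 9.5526) = (-8.1658, 18.8091)
link 2: phi[2] = 125 + -25 + 20 = 120 deg
  cos(120 deg) = -0.5000, sin(120 deg) = 0.8660
  joint[3] = (-8.1658, 18.8091) + 10.7 * (-0.5000, 0.8660) = (-8.1658 + -5.3500, 18.8091 + 9.2665) = (-13.5158, 28.0755)
link 3: phi[3] = 125 + -25 + 20 + -10 = 110 deg
  cos(110 deg) = -0.3420, sin(110 deg) = 0.9397
  joint[4] = (-13.5158, 28.0755) + 4.3 * (-0.3420, 0.9397) = (-13.5158 + -1.4707, 28.0755 + 4.0407) = (-14.9865, 32.1162)
End effector: (-14.9865, 32.1162)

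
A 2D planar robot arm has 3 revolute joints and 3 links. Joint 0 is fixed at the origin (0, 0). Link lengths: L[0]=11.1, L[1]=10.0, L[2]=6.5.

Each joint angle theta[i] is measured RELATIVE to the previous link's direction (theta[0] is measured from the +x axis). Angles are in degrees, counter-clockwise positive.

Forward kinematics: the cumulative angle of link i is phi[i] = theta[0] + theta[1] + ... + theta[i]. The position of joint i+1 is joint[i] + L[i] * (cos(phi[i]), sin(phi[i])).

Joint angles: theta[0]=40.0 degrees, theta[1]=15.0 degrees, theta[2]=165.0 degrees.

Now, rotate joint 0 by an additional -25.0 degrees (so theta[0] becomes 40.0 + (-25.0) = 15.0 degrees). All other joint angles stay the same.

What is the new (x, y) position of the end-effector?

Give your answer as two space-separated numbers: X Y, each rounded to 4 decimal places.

joint[0] = (0.0000, 0.0000)  (base)
link 0: phi[0] = 15 = 15 deg
  cos(15 deg) = 0.9659, sin(15 deg) = 0.2588
  joint[1] = (0.0000, 0.0000) + 11.1 * (0.9659, 0.2588) = (0.0000 + 10.7218, 0.0000 + 2.8729) = (10.7218, 2.8729)
link 1: phi[1] = 15 + 15 = 30 deg
  cos(30 deg) = 0.8660, sin(30 deg) = 0.5000
  joint[2] = (10.7218, 2.8729) + 10 * (0.8660, 0.5000) = (10.7218 + 8.6603, 2.8729 + 5.0000) = (19.3820, 7.8729)
link 2: phi[2] = 15 + 15 + 165 = 195 deg
  cos(195 deg) = -0.9659, sin(195 deg) = -0.2588
  joint[3] = (19.3820, 7.8729) + 6.5 * (-0.9659, -0.2588) = (19.3820 + -6.2785, 7.8729 + -1.6823) = (13.1035, 6.1906)
End effector: (13.1035, 6.1906)

Answer: 13.1035 6.1906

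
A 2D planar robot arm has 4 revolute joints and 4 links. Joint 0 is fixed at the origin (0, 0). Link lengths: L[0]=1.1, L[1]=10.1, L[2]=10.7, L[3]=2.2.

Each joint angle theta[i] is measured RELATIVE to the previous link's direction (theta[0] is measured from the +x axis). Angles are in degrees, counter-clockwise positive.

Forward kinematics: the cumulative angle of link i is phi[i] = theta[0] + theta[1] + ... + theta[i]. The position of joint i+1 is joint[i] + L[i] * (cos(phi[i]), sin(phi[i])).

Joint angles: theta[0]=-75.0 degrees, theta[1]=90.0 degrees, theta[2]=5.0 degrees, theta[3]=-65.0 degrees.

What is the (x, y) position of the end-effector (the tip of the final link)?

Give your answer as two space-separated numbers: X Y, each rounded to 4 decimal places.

joint[0] = (0.0000, 0.0000)  (base)
link 0: phi[0] = -75 = -75 deg
  cos(-75 deg) = 0.2588, sin(-75 deg) = -0.9659
  joint[1] = (0.0000, 0.0000) + 1.1 * (0.2588, -0.9659) = (0.0000 + 0.2847, 0.0000 + -1.0625) = (0.2847, -1.0625)
link 1: phi[1] = -75 + 90 = 15 deg
  cos(15 deg) = 0.9659, sin(15 deg) = 0.2588
  joint[2] = (0.2847, -1.0625) + 10.1 * (0.9659, 0.2588) = (0.2847 + 9.7559, -1.0625 + 2.6141) = (10.0406, 1.5516)
link 2: phi[2] = -75 + 90 + 5 = 20 deg
  cos(20 deg) = 0.9397, sin(20 deg) = 0.3420
  joint[3] = (10.0406, 1.5516) + 10.7 * (0.9397, 0.3420) = (10.0406 + 10.0547, 1.5516 + 3.6596) = (20.0953, 5.2112)
link 3: phi[3] = -75 + 90 + 5 + -65 = -45 deg
  cos(-45 deg) = 0.7071, sin(-45 deg) = -0.7071
  joint[4] = (20.0953, 5.2112) + 2.2 * (0.7071, -0.7071) = (20.0953 + 1.5556, 5.2112 + -1.5556) = (21.6509, 3.6555)
End effector: (21.6509, 3.6555)

Answer: 21.6509 3.6555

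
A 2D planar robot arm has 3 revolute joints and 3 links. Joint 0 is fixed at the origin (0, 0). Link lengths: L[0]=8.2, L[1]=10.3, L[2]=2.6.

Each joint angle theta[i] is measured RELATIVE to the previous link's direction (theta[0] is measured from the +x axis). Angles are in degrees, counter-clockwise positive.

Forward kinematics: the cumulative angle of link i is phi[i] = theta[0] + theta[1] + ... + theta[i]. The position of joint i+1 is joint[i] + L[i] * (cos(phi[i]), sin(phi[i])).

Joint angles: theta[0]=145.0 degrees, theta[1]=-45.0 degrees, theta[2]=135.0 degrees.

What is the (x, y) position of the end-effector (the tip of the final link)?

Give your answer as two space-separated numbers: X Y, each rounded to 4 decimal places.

joint[0] = (0.0000, 0.0000)  (base)
link 0: phi[0] = 145 = 145 deg
  cos(145 deg) = -0.8192, sin(145 deg) = 0.5736
  joint[1] = (0.0000, 0.0000) + 8.2 * (-0.8192, 0.5736) = (0.0000 + -6.7170, 0.0000 + 4.7033) = (-6.7170, 4.7033)
link 1: phi[1] = 145 + -45 = 100 deg
  cos(100 deg) = -0.1736, sin(100 deg) = 0.9848
  joint[2] = (-6.7170, 4.7033) + 10.3 * (-0.1736, 0.9848) = (-6.7170 + -1.7886, 4.7033 + 10.1435) = (-8.5056, 14.8468)
link 2: phi[2] = 145 + -45 + 135 = 235 deg
  cos(235 deg) = -0.5736, sin(235 deg) = -0.8192
  joint[3] = (-8.5056, 14.8468) + 2.6 * (-0.5736, -0.8192) = (-8.5056 + -1.4913, 14.8468 + -2.1298) = (-9.9969, 12.7171)
End effector: (-9.9969, 12.7171)

Answer: -9.9969 12.7171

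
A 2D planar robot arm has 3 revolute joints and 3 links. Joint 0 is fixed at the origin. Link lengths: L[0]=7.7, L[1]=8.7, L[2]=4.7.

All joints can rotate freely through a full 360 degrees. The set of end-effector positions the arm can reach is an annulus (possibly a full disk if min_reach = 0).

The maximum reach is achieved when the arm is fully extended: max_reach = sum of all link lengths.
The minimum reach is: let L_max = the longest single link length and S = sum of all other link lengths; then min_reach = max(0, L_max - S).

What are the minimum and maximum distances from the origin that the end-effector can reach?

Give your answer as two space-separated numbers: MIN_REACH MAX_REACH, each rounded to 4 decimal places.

Link lengths: [7.7, 8.7, 4.7]
max_reach = 7.7 + 8.7 + 4.7 = 21.1
L_max = max([7.7, 8.7, 4.7]) = 8.7
S (sum of others) = 21.1 - 8.7 = 12.4
min_reach = max(0, 8.7 - 12.4) = max(0, -3.7) = 0

Answer: 0.0000 21.1000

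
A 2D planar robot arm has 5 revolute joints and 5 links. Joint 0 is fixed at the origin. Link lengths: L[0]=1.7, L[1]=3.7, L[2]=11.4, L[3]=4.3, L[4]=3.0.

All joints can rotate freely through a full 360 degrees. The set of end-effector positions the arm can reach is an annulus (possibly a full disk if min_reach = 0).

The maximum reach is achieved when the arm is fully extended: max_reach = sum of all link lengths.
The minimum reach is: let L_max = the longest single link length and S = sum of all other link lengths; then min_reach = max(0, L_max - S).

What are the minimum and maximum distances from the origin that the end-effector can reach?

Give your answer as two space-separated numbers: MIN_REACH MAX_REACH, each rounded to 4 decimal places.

Answer: 0.0000 24.1000

Derivation:
Link lengths: [1.7, 3.7, 11.4, 4.3, 3.0]
max_reach = 1.7 + 3.7 + 11.4 + 4.3 + 3 = 24.1
L_max = max([1.7, 3.7, 11.4, 4.3, 3.0]) = 11.4
S (sum of others) = 24.1 - 11.4 = 12.7
min_reach = max(0, 11.4 - 12.7) = max(0, -1.3) = 0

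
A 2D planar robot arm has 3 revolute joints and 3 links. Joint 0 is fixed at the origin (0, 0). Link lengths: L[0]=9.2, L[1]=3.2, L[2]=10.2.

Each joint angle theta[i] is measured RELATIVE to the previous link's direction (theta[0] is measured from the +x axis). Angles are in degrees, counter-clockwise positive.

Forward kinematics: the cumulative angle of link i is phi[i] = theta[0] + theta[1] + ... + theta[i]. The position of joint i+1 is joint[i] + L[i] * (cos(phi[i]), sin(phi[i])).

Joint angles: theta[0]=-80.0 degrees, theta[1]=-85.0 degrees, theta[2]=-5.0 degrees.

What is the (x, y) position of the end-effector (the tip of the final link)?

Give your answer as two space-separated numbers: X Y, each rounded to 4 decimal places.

joint[0] = (0.0000, 0.0000)  (base)
link 0: phi[0] = -80 = -80 deg
  cos(-80 deg) = 0.1736, sin(-80 deg) = -0.9848
  joint[1] = (0.0000, 0.0000) + 9.2 * (0.1736, -0.9848) = (0.0000 + 1.5976, 0.0000 + -9.0602) = (1.5976, -9.0602)
link 1: phi[1] = -80 + -85 = -165 deg
  cos(-165 deg) = -0.9659, sin(-165 deg) = -0.2588
  joint[2] = (1.5976, -9.0602) + 3.2 * (-0.9659, -0.2588) = (1.5976 + -3.0910, -9.0602 + -0.8282) = (-1.4934, -9.8885)
link 2: phi[2] = -80 + -85 + -5 = -170 deg
  cos(-170 deg) = -0.9848, sin(-170 deg) = -0.1736
  joint[3] = (-1.4934, -9.8885) + 10.2 * (-0.9848, -0.1736) = (-1.4934 + -10.0450, -9.8885 + -1.7712) = (-11.5384, -11.6597)
End effector: (-11.5384, -11.6597)

Answer: -11.5384 -11.6597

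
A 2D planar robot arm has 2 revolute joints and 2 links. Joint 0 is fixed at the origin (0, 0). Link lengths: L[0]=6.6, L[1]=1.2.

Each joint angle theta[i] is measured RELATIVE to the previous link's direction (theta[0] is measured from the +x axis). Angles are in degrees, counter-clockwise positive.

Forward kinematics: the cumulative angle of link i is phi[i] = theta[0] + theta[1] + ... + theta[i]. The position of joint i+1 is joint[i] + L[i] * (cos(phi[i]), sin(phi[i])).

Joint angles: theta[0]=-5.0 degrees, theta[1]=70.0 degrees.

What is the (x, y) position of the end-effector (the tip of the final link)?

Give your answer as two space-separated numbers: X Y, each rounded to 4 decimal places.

joint[0] = (0.0000, 0.0000)  (base)
link 0: phi[0] = -5 = -5 deg
  cos(-5 deg) = 0.9962, sin(-5 deg) = -0.0872
  joint[1] = (0.0000, 0.0000) + 6.6 * (0.9962, -0.0872) = (0.0000 + 6.5749, 0.0000 + -0.5752) = (6.5749, -0.5752)
link 1: phi[1] = -5 + 70 = 65 deg
  cos(65 deg) = 0.4226, sin(65 deg) = 0.9063
  joint[2] = (6.5749, -0.5752) + 1.2 * (0.4226, 0.9063) = (6.5749 + 0.5071, -0.5752 + 1.0876) = (7.0820, 0.5123)
End effector: (7.0820, 0.5123)

Answer: 7.0820 0.5123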